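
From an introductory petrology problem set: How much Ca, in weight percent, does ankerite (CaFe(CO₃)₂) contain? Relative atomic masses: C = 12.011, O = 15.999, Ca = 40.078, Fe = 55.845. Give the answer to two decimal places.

Formula mass = 1×40.078 + 1×55.845 + 2×12.011 + 6×15.999 = 215.939 g/mol, of which 40.078 g is Ca.
So Ca makes up 40.078/215.939 = 0.1856 of the mass, i.e. 18.56%.

18.56 weight percent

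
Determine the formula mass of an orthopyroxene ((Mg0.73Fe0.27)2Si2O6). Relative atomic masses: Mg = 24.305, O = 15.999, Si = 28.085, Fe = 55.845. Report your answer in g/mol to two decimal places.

217.81 g/mol

Mg: 1.46 × 24.305 = 35.4853
Fe: 0.54 × 55.845 = 30.1563
Si: 2 × 28.085 = 56.1700
O: 6 × 15.999 = 95.9940
Summing the contributions gives the formula mass.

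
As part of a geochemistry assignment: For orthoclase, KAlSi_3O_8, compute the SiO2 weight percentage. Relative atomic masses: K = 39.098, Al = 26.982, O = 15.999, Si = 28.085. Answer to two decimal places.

M(KAlSi_3O_8) = 278.327 g/mol; M(SiO2) = 60.083 g/mol.
Moles SiO2 per formula unit = 3 Si ÷ 1 = 3.0000.
SiO2 fraction = (3.0000 × 60.083) / 278.327 = 180.249/278.327 = 0.6476.

64.76 wt%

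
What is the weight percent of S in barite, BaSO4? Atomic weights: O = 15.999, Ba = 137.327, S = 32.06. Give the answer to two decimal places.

13.74 mass %

Formula mass = 1×137.327 + 1×32.06 + 4×15.999 = 233.383 g/mol, of which 32.060 g is S.
So S makes up 32.060/233.383 = 0.1374 of the mass, i.e. 13.74%.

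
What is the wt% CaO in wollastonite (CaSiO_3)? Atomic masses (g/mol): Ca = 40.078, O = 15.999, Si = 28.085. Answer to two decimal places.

48.28 wt%

M(CaSiO_3) = 116.160 g/mol; M(CaO) = 56.077 g/mol.
Moles CaO per formula unit = 1 Ca ÷ 1 = 1.0000.
CaO fraction = (1.0000 × 56.077) / 116.160 = 56.077/116.160 = 0.4828.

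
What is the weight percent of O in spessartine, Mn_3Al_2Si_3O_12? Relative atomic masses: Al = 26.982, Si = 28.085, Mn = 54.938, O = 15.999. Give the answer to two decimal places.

38.78 mass %

Molar mass of Mn_3Al_2Si_3O_12: 3·54.938 + 2·26.982 + 3·28.085 + 12·15.999 = 495.021 g/mol.
Mass of O per formula unit: 12 × 15.999 = 191.988 g.
Weight fraction O = 191.988 / 495.021 = 0.3878.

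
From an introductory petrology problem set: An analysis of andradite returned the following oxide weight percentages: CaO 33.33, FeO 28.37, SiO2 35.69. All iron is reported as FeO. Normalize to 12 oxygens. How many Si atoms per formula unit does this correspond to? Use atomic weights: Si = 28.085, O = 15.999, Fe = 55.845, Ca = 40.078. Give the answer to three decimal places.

33.33 wt% CaO ÷ 56.077 g/mol = 0.59436 mol, giving 0.59436 Ca and 0.59436 O.
28.37 wt% FeO ÷ 71.844 g/mol = 0.39488 mol, giving 0.39488 Fe and 0.39488 O.
35.69 wt% SiO2 ÷ 60.083 g/mol = 0.59401 mol, giving 0.59401 Si and 1.18802 O.
Oxygen sums to 2.17726; scaling by 12/2.17726 = 5.51151 puts the formula on 12 O.
Si: 0.59401 × 5.51151 = 3.274 atoms per formula unit.

3.274 Si apfu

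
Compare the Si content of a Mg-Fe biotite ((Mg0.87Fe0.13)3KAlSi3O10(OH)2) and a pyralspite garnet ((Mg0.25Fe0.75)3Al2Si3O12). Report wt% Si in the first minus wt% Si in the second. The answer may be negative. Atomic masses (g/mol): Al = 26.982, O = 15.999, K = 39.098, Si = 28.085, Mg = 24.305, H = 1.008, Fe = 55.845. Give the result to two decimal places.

Si in (Mg0.87Fe0.13)3KAlSi3O10(OH)2: molar mass 429.555 g/mol; 3×28.085 = 84.255 g → 19.61 wt%.
Si in (Mg0.25Fe0.75)3Al2Si3O12: molar mass 474.087 g/mol; 3×28.085 = 84.255 g → 17.77 wt%.
Difference = 19.61 − 17.77 = 1.84 percentage points.

1.84 percentage points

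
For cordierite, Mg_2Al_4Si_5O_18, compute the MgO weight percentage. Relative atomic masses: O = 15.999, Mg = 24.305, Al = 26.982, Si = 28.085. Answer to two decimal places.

13.78 wt%

M(Mg_2Al_4Si_5O_18) = 584.945 g/mol; M(MgO) = 40.304 g/mol.
Moles MgO per formula unit = 2 Mg ÷ 1 = 2.0000.
MgO fraction = (2.0000 × 40.304) / 584.945 = 80.608/584.945 = 0.1378.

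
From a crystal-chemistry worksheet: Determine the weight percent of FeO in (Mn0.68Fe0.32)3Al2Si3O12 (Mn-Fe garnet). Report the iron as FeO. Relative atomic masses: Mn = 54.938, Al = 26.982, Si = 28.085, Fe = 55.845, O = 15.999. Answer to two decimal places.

13.91 wt%

Formula mass = 495.892 g/mol.
0.96 Fe → 0.9600 mol FeO per formula unit; M(FeO) = 71.844, so FeO mass = 68.970 g.
68.970/495.892 × 100 = 13.91 wt%.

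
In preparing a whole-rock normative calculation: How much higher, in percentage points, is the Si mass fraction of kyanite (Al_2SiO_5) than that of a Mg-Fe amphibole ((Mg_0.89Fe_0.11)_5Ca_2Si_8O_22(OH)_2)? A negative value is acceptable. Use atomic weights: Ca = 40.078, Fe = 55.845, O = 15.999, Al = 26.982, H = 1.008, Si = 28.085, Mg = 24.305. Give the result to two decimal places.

-9.75 percentage points

Si in Al_2SiO_5: molar mass 162.044 g/mol; 1×28.085 = 28.085 g → 17.33 wt%.
Si in (Mg_0.89Fe_0.11)_5Ca_2Si_8O_22(OH)_2: molar mass 829.700 g/mol; 8×28.085 = 224.680 g → 27.08 wt%.
Difference = 17.33 − 27.08 = -9.75 percentage points.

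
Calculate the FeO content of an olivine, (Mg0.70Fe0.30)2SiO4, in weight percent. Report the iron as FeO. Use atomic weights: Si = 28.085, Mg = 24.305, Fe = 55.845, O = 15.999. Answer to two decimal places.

27.01 wt%

M((Mg0.70Fe0.30)2SiO4) = 159.615 g/mol; M(FeO) = 71.844 g/mol.
Moles FeO per formula unit = 0.60 Fe ÷ 1 = 0.6000.
FeO fraction = (0.6000 × 71.844) / 159.615 = 43.106/159.615 = 0.2701.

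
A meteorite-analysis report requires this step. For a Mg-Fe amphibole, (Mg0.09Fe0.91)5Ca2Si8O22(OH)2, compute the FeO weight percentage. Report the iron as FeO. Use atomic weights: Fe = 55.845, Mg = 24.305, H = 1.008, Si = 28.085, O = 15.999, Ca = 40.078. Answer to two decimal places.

34.20 wt%

M((Mg0.09Fe0.91)5Ca2Si8O22(OH)2) = 955.860 g/mol; M(FeO) = 71.844 g/mol.
Moles FeO per formula unit = 4.55 Fe ÷ 1 = 4.5500.
FeO fraction = (4.5500 × 71.844) / 955.860 = 326.890/955.860 = 0.3420.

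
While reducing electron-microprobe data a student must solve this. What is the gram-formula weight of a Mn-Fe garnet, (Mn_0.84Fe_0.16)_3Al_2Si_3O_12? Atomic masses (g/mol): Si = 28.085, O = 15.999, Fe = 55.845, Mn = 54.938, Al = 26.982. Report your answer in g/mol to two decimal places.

The formula mass is the sum 2.52·54.938 + 0.48·55.845 + 2·26.982 + 3·28.085 + 12·15.999.

495.46 g/mol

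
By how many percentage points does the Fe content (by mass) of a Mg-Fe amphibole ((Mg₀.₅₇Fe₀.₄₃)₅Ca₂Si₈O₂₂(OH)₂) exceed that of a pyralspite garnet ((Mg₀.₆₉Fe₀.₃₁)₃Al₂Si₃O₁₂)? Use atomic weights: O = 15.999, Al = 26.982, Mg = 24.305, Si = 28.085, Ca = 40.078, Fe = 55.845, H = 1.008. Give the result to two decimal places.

M((Mg₀.₅₇Fe₀.₄₃)₅Ca₂Si₈O₂₂(OH)₂) = 880.164 g/mol, so wt% Fe = 120.067/880.164 × 100 = 13.64%.
M((Mg₀.₆₉Fe₀.₃₁)₃Al₂Si₃O₁₂) = 432.454 g/mol, so wt% Fe = 51.936/432.454 × 100 = 12.01%.
13.64 − 12.01 = 1.63 pp.

1.63 percentage points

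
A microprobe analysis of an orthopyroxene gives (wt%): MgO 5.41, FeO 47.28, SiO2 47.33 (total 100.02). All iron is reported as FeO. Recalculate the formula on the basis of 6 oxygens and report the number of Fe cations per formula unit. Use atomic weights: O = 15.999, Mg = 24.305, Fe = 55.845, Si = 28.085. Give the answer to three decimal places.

1.668 Fe apfu

MgO: 5.41/40.304 = 0.13423 mol → 0.13423 mol Mg, 0.13423 mol O.
FeO: 47.28/71.844 = 0.65809 mol → 0.65809 mol Fe, 0.65809 mol O.
SiO2: 47.33/60.083 = 0.78774 mol → 0.78774 mol Si, 1.57548 mol O.
Total oxygen = 2.36780 mol. Normalization factor = 6/2.36780 = 2.53400.
Fe per 6 O = 0.65809 × 2.53400 = 1.668.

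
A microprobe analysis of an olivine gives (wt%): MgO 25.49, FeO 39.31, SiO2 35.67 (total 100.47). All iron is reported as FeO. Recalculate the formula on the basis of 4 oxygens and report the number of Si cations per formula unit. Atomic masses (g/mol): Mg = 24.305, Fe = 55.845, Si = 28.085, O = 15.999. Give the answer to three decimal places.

MgO: 25.49/40.304 = 0.63244 mol → 0.63244 mol Mg, 0.63244 mol O.
FeO: 39.31/71.844 = 0.54716 mol → 0.54716 mol Fe, 0.54716 mol O.
SiO2: 35.67/60.083 = 0.59368 mol → 0.59368 mol Si, 1.18736 mol O.
Total oxygen = 2.36696 mol. Normalization factor = 4/2.36696 = 1.68993.
Si per 4 O = 0.59368 × 1.68993 = 1.003.

1.003 Si apfu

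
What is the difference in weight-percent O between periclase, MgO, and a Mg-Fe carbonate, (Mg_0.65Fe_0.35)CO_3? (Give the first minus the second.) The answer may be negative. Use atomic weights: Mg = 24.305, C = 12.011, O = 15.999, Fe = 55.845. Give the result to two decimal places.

O in MgO: molar mass 40.304 g/mol; 1×15.999 = 15.999 g → 39.70 wt%.
O in (Mg_0.65Fe_0.35)CO_3: molar mass 95.352 g/mol; 3×15.999 = 47.997 g → 50.34 wt%.
Difference = 39.70 − 50.34 = -10.64 percentage points.

-10.64 percentage points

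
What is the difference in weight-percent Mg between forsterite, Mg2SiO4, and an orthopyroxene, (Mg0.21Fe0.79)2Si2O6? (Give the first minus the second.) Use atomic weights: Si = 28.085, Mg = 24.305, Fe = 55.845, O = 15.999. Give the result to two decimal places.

M(Mg2SiO4) = 140.691 g/mol, so wt% Mg = 48.610/140.691 × 100 = 34.55%.
M((Mg0.21Fe0.79)2Si2O6) = 250.607 g/mol, so wt% Mg = 10.208/250.607 × 100 = 4.07%.
34.55 − 4.07 = 30.48 pp.

30.48 percentage points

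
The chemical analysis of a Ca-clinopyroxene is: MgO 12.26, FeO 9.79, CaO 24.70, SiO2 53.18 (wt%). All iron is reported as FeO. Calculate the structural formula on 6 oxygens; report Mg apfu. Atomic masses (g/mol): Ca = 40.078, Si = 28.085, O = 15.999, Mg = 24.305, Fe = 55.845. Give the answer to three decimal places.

0.688 Mg apfu

MgO (M=40.304): mol = 0.30419; Mg = 0.30419, O = 0.30419.
FeO (M=71.844): mol = 0.13627; Fe = 0.13627, O = 0.13627.
CaO (M=56.077): mol = 0.44047; Ca = 0.44047, O = 0.44047.
SiO2 (M=60.083): mol = 0.88511; Si = 0.88511, O = 1.77022.
ΣO = 2.65115; factor = 6/ΣO = 2.26317.
Mg apfu = 0.30419 × 2.26317 = 0.688.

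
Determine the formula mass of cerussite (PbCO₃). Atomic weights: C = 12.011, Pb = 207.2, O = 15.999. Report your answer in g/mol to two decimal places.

267.21 g/mol

M = 1(207.2) + 1(12.011) + 3(15.999)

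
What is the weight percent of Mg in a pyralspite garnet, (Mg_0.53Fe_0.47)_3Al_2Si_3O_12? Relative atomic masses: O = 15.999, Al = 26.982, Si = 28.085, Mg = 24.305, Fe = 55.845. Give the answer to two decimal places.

8.63 mass %

M((Mg_0.53Fe_0.47)_3Al_2Si_3O_12) = 447.593 g/mol.
Mg contributes 1.59 × 24.305 = 38.645 g per mole.
38.645/447.593 = 0.0863 → 8.63%.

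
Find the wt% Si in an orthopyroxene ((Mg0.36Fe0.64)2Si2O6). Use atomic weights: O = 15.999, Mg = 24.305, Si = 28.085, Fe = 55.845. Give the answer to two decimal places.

23.29 wt%

Molar mass of (Mg0.36Fe0.64)2Si2O6: 0.72*24.305 + 1.28*55.845 + 2*28.085 + 6*15.999 = 241.145 g/mol.
Mass of Si per formula unit: 2 × 28.085 = 56.170 g.
Weight fraction Si = 56.170 / 241.145 = 0.2329.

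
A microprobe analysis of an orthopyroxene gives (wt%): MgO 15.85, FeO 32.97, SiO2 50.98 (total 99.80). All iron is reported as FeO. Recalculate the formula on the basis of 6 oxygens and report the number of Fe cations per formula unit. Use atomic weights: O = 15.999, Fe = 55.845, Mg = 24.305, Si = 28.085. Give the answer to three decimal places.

15.85 wt% MgO ÷ 40.304 g/mol = 0.39326 mol, giving 0.39326 Mg and 0.39326 O.
32.97 wt% FeO ÷ 71.844 g/mol = 0.45891 mol, giving 0.45891 Fe and 0.45891 O.
50.98 wt% SiO2 ÷ 60.083 g/mol = 0.84849 mol, giving 0.84849 Si and 1.69698 O.
Oxygen sums to 2.54915; scaling by 6/2.54915 = 2.35373 puts the formula on 6 O.
Fe: 0.45891 × 2.35373 = 1.080 atoms per formula unit.

1.080 Fe apfu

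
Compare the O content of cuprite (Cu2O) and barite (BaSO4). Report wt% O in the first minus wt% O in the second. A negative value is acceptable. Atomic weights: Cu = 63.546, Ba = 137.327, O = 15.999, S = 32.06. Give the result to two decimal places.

-16.24 percentage points

M(Cu2O) = 143.091 g/mol, so wt% O = 15.999/143.091 × 100 = 11.18%.
M(BaSO4) = 233.383 g/mol, so wt% O = 63.996/233.383 × 100 = 27.42%.
11.18 − 27.42 = -16.24 pp.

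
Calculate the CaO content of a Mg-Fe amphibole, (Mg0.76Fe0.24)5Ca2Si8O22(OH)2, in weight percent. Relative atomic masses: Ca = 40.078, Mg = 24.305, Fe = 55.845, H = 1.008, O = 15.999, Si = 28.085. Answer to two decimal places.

13.19 wt%

Formula mass = 850.201 g/mol.
2 Ca → 2.0000 mol CaO per formula unit; M(CaO) = 56.077, so CaO mass = 112.154 g.
112.154/850.201 × 100 = 13.19 wt%.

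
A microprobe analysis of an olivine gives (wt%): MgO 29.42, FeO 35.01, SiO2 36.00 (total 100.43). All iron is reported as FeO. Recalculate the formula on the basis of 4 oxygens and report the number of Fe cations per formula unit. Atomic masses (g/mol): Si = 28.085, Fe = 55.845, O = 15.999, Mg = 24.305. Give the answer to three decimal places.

MgO (M=40.304): mol = 0.72995; Mg = 0.72995, O = 0.72995.
FeO (M=71.844): mol = 0.48731; Fe = 0.48731, O = 0.48731.
SiO2 (M=60.083): mol = 0.59917; Si = 0.59917, O = 1.19834.
ΣO = 2.41560; factor = 4/ΣO = 1.65590.
Fe apfu = 0.48731 × 1.65590 = 0.807.

0.807 Fe apfu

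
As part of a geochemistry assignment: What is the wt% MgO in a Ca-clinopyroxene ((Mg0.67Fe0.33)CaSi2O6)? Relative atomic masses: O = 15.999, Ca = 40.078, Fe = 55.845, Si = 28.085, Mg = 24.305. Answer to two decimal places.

Formula mass = 226.955 g/mol.
0.67 Mg → 0.6700 mol MgO per formula unit; M(MgO) = 40.304, so MgO mass = 27.004 g.
27.004/226.955 × 100 = 11.90 wt%.

11.90 wt%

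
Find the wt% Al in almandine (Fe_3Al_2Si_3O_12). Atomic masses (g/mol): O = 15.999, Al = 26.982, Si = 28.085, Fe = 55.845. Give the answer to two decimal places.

10.84 weight percent

M(Fe_3Al_2Si_3O_12) = 497.742 g/mol.
Al contributes 2 × 26.982 = 53.964 g per mole.
53.964/497.742 = 0.1084 → 10.84%.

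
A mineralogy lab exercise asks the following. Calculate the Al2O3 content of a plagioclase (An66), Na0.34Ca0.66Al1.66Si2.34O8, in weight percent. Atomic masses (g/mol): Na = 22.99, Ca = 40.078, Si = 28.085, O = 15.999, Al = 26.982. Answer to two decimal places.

31.03 wt%

M(Na0.34Ca0.66Al1.66Si2.34O8) = 272.769 g/mol; M(Al2O3) = 101.961 g/mol.
Moles Al2O3 per formula unit = 1.66 Al ÷ 2 = 0.8300.
Al2O3 fraction = (0.8300 × 101.961) / 272.769 = 84.628/272.769 = 0.3103.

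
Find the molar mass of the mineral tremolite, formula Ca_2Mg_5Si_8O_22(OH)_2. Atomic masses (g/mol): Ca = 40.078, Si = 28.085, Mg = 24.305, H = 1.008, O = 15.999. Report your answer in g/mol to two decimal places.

812.35 g/mol

M = 2×40.078 + 5×24.305 + 8×28.085 + 24×15.999 + 2×1.008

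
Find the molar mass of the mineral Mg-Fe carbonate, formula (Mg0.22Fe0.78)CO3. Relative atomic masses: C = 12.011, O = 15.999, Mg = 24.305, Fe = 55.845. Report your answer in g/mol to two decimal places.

The formula mass is the sum 0.22*24.305 + 0.78*55.845 + 1*12.011 + 3*15.999.

108.91 g/mol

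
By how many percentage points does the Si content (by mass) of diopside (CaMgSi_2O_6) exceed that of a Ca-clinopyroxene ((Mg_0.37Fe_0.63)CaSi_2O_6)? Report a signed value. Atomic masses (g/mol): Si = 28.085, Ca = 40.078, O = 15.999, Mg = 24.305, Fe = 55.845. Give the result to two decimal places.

Si in CaMgSi_2O_6: molar mass 216.547 g/mol; 2×28.085 = 56.170 g → 25.94 wt%.
Si in (Mg_0.37Fe_0.63)CaSi_2O_6: molar mass 236.417 g/mol; 2×28.085 = 56.170 g → 23.76 wt%.
Difference = 25.94 − 23.76 = 2.18 percentage points.

2.18 percentage points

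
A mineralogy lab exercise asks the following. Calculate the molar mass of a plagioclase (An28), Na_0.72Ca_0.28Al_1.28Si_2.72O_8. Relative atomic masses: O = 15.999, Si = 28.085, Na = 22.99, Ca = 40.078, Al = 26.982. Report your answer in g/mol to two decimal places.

266.69 g/mol

The formula mass is the sum 0.72·22.99 + 0.28·40.078 + 1.28·26.982 + 2.72·28.085 + 8·15.999.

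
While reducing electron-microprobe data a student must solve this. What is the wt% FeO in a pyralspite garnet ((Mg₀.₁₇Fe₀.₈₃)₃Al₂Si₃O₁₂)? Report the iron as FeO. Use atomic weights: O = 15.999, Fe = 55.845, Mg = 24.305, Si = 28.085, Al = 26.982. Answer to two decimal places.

37.14 wt%

M((Mg₀.₁₇Fe₀.₈₃)₃Al₂Si₃O₁₂) = 481.657 g/mol; M(FeO) = 71.844 g/mol.
Moles FeO per formula unit = 2.49 Fe ÷ 1 = 2.4900.
FeO fraction = (2.4900 × 71.844) / 481.657 = 178.892/481.657 = 0.3714.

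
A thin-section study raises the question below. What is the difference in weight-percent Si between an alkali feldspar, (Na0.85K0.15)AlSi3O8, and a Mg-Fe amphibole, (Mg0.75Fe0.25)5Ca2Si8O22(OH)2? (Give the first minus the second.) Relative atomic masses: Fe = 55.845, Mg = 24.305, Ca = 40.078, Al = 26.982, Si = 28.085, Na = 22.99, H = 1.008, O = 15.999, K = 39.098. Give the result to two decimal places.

First mineral: 84.255 g Si in 264.635 g formula = 31.84 wt% Si.
Second mineral: 224.680 g Si in 851.778 g formula = 26.38 wt% Si.
31.84% − 26.38% gives a difference of 5.46 percentage points.

5.46 percentage points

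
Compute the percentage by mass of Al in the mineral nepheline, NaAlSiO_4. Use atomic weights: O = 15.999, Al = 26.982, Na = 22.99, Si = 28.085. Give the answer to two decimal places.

18.99 wt%

Molar mass of NaAlSiO_4: 1*22.99 + 1*26.982 + 1*28.085 + 4*15.999 = 142.053 g/mol.
Mass of Al per formula unit: 1 × 26.982 = 26.982 g.
Weight fraction Al = 26.982 / 142.053 = 0.1899.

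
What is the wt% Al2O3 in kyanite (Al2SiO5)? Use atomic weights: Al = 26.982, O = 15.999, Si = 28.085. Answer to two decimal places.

M(Al2SiO5) = 162.044 g/mol; M(Al2O3) = 101.961 g/mol.
Moles Al2O3 per formula unit = 2 Al ÷ 2 = 1.0000.
Al2O3 fraction = (1.0000 × 101.961) / 162.044 = 101.961/162.044 = 0.6292.

62.92 wt%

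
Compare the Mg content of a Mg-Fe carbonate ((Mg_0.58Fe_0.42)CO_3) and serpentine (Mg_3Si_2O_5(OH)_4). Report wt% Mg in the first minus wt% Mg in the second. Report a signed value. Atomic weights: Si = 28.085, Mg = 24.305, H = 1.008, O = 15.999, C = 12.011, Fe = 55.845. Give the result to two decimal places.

-11.86 percentage points

First mineral: 14.097 g Mg in 97.560 g formula = 14.45 wt% Mg.
Second mineral: 72.915 g Mg in 277.108 g formula = 26.31 wt% Mg.
14.45% − 26.31% gives a difference of -11.86 percentage points.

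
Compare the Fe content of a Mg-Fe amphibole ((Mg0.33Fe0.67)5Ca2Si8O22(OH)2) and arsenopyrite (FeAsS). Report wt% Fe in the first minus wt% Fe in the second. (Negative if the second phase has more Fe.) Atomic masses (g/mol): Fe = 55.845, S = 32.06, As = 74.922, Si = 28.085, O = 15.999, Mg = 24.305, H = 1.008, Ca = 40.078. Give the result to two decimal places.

-13.92 percentage points

M((Mg0.33Fe0.67)5Ca2Si8O22(OH)2) = 918.012 g/mol, so wt% Fe = 187.081/918.012 × 100 = 20.38%.
M(FeAsS) = 162.827 g/mol, so wt% Fe = 55.845/162.827 × 100 = 34.30%.
20.38 − 34.30 = -13.92 pp.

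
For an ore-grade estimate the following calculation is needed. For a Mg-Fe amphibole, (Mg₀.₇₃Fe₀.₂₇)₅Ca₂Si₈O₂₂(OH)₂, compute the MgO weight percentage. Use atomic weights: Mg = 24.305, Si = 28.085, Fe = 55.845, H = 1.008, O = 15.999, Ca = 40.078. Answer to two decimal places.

Molar mass of (Mg₀.₇₃Fe₀.₂₇)₅Ca₂Si₈O₂₂(OH)₂ = 3.65·24.305 + 1.35·55.845 + 2·40.078 + 8·28.085 + 24·15.999 + 2·1.008 = 854.932 g/mol.
Each formula unit contains 3.65 Mg, equivalent to 3.65/1 = 3.6500 mol MgO.
M(MgO) = 1×24.305 + 1×15.999 = 40.304 g/mol.
Mass of MgO per formula unit = 3.6500 × 40.304 = 147.110 g.
MgO wt% = 147.110 / 854.932 × 100 = 17.21%.

17.21 wt%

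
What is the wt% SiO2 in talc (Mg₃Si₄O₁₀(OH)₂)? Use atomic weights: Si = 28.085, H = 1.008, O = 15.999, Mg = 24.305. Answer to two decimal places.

M(Mg₃Si₄O₁₀(OH)₂) = 379.259 g/mol; M(SiO2) = 60.083 g/mol.
Moles SiO2 per formula unit = 4 Si ÷ 1 = 4.0000.
SiO2 fraction = (4.0000 × 60.083) / 379.259 = 240.332/379.259 = 0.6337.

63.37 wt%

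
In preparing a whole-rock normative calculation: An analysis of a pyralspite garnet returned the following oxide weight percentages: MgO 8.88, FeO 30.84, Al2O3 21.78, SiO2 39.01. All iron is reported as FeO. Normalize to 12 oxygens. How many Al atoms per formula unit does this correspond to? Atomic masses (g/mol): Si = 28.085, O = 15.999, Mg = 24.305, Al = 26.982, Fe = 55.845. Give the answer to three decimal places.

8.88 wt% MgO ÷ 40.304 g/mol = 0.22033 mol, giving 0.22033 Mg and 0.22033 O.
30.84 wt% FeO ÷ 71.844 g/mol = 0.42926 mol, giving 0.42926 Fe and 0.42926 O.
21.78 wt% Al2O3 ÷ 101.961 g/mol = 0.21361 mol, giving 0.42722 Al and 0.64083 O.
39.01 wt% SiO2 ÷ 60.083 g/mol = 0.64927 mol, giving 0.64927 Si and 1.29854 O.
Oxygen sums to 2.58896; scaling by 12/2.58896 = 4.63507 puts the formula on 12 O.
Al: 0.42722 × 4.63507 = 1.980 atoms per formula unit.

1.980 Al apfu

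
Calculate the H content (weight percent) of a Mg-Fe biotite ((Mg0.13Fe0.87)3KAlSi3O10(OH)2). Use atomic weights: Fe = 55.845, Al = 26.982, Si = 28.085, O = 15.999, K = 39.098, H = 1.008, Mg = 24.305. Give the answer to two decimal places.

0.40 weight percent

Molar mass of (Mg0.13Fe0.87)3KAlSi3O10(OH)2: 0.39·24.305 + 2.61·55.845 + 1·39.098 + 1·26.982 + 3·28.085 + 12·15.999 + 2·1.008 = 499.573 g/mol.
Mass of H per formula unit: 2 × 1.008 = 2.016 g.
Weight fraction H = 2.016 / 499.573 = 0.0040.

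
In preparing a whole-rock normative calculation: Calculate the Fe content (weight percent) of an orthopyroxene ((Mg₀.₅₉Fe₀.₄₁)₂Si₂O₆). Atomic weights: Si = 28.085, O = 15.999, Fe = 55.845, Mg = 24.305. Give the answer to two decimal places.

M((Mg₀.₅₉Fe₀.₄₁)₂Si₂O₆) = 226.637 g/mol.
Fe contributes 0.82 × 55.845 = 45.793 g per mole.
45.793/226.637 = 0.2021 → 20.21%.

20.21 weight percent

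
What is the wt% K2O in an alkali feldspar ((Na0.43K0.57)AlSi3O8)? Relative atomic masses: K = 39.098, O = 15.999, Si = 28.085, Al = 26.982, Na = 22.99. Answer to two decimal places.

Molar mass of (Na0.43K0.57)AlSi3O8 = 0.43×22.99 + 0.57×39.098 + 1×26.982 + 3×28.085 + 8×15.999 = 271.401 g/mol.
Each formula unit contains 0.57 K, equivalent to 0.57/2 = 0.2850 mol K2O.
M(K2O) = 2×39.098 + 1×15.999 = 94.195 g/mol.
Mass of K2O per formula unit = 0.2850 × 94.195 = 26.846 g.
K2O wt% = 26.846 / 271.401 × 100 = 9.89%.

9.89 wt%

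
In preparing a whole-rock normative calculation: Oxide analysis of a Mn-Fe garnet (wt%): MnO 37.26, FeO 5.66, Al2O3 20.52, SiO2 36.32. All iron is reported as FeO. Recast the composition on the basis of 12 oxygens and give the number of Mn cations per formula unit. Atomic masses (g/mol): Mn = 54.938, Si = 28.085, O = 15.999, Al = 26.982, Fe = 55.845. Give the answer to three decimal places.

MnO (M=70.937): mol = 0.52525; Mn = 0.52525, O = 0.52525.
FeO (M=71.844): mol = 0.07878; Fe = 0.07878, O = 0.07878.
Al2O3 (M=101.961): mol = 0.20125; Al = 0.40250, O = 0.60375.
SiO2 (M=60.083): mol = 0.60450; Si = 0.60450, O = 1.20900.
ΣO = 2.41678; factor = 12/ΣO = 4.96528.
Mn apfu = 0.52525 × 4.96528 = 2.608.

2.608 Mn apfu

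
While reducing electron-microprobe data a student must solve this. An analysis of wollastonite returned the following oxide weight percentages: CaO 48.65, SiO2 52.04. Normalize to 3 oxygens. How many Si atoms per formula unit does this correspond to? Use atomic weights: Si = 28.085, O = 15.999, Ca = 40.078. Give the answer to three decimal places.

CaO (M=56.077): mol = 0.86756; Ca = 0.86756, O = 0.86756.
SiO2 (M=60.083): mol = 0.86614; Si = 0.86614, O = 1.73228.
ΣO = 2.59984; factor = 3/ΣO = 1.15392.
Si apfu = 0.86614 × 1.15392 = 0.999.

0.999 Si apfu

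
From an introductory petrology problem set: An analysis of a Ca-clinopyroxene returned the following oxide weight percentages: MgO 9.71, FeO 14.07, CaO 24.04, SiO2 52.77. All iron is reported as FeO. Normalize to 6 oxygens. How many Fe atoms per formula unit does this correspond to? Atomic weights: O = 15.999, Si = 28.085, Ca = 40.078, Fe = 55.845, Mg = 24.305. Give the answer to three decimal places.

0.448 Fe apfu

MgO: 9.71/40.304 = 0.24092 mol → 0.24092 mol Mg, 0.24092 mol O.
FeO: 14.07/71.844 = 0.19584 mol → 0.19584 mol Fe, 0.19584 mol O.
CaO: 24.04/56.077 = 0.42870 mol → 0.42870 mol Ca, 0.42870 mol O.
SiO2: 52.77/60.083 = 0.87829 mol → 0.87829 mol Si, 1.75658 mol O.
Total oxygen = 2.62204 mol. Normalization factor = 6/2.62204 = 2.28829.
Fe per 6 O = 0.19584 × 2.28829 = 0.448.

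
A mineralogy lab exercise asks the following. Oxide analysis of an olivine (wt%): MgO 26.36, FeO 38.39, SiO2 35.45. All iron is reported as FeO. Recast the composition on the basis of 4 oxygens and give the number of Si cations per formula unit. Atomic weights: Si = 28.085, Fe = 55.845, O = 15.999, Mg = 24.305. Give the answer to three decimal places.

0.996 Si apfu

MgO (M=40.304): mol = 0.65403; Mg = 0.65403, O = 0.65403.
FeO (M=71.844): mol = 0.53435; Fe = 0.53435, O = 0.53435.
SiO2 (M=60.083): mol = 0.59002; Si = 0.59002, O = 1.18004.
ΣO = 2.36842; factor = 4/ΣO = 1.68889.
Si apfu = 0.59002 × 1.68889 = 0.996.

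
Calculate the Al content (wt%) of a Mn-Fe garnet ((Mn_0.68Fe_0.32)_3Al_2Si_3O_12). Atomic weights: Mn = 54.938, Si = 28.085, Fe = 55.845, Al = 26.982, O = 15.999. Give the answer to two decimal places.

10.88 wt%

Molar mass of (Mn_0.68Fe_0.32)_3Al_2Si_3O_12: 2.04*54.938 + 0.96*55.845 + 2*26.982 + 3*28.085 + 12*15.999 = 495.892 g/mol.
Mass of Al per formula unit: 2 × 26.982 = 53.964 g.
Weight fraction Al = 53.964 / 495.892 = 0.1088.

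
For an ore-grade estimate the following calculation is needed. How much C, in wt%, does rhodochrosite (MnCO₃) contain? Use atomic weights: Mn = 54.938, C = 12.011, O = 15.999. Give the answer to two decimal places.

Molar mass of MnCO₃: 1×54.938 + 1×12.011 + 3×15.999 = 114.946 g/mol.
Mass of C per formula unit: 1 × 12.011 = 12.011 g.
Weight fraction C = 12.011 / 114.946 = 0.1045.

10.45 wt%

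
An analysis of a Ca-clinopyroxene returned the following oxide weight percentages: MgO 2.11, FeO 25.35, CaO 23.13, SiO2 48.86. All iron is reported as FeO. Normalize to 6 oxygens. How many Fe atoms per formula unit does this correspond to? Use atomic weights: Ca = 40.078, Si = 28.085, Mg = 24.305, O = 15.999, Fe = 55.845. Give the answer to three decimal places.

0.866 Fe apfu

MgO: 2.11/40.304 = 0.05235 mol → 0.05235 mol Mg, 0.05235 mol O.
FeO: 25.35/71.844 = 0.35285 mol → 0.35285 mol Fe, 0.35285 mol O.
CaO: 23.13/56.077 = 0.41247 mol → 0.41247 mol Ca, 0.41247 mol O.
SiO2: 48.86/60.083 = 0.81321 mol → 0.81321 mol Si, 1.62642 mol O.
Total oxygen = 2.44409 mol. Normalization factor = 6/2.44409 = 2.45490.
Fe per 6 O = 0.35285 × 2.45490 = 0.866.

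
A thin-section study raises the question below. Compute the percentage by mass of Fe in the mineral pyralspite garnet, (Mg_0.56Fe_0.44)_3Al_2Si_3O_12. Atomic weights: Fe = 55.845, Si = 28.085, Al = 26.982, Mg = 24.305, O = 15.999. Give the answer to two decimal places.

16.57 weight percent

M((Mg_0.56Fe_0.44)_3Al_2Si_3O_12) = 444.755 g/mol.
Fe contributes 1.32 × 55.845 = 73.715 g per mole.
73.715/444.755 = 0.1657 → 16.57%.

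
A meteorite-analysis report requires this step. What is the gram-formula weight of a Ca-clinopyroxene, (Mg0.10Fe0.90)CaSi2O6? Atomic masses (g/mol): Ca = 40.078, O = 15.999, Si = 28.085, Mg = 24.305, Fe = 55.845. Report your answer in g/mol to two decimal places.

The formula mass is the sum 0.10*24.305 + 0.90*55.845 + 1*40.078 + 2*28.085 + 6*15.999.

244.93 g/mol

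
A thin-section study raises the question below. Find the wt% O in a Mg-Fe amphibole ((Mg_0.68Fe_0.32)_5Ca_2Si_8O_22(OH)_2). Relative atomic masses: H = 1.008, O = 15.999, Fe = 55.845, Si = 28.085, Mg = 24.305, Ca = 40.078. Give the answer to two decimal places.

44.50 wt%

M((Mg_0.68Fe_0.32)_5Ca_2Si_8O_22(OH)_2) = 862.817 g/mol.
O contributes 24 × 15.999 = 383.976 g per mole.
383.976/862.817 = 0.4450 → 44.50%.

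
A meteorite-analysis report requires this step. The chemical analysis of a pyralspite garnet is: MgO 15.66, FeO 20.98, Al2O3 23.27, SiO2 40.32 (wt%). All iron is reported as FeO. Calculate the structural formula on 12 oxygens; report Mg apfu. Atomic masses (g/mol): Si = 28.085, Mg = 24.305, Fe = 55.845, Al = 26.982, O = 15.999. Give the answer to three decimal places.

1.722 Mg apfu

MgO: 15.66/40.304 = 0.38855 mol → 0.38855 mol Mg, 0.38855 mol O.
FeO: 20.98/71.844 = 0.29202 mol → 0.29202 mol Fe, 0.29202 mol O.
Al2O3: 23.27/101.961 = 0.22822 mol → 0.45644 mol Al, 0.68466 mol O.
SiO2: 40.32/60.083 = 0.67107 mol → 0.67107 mol Si, 1.34214 mol O.
Total oxygen = 2.70737 mol. Normalization factor = 12/2.70737 = 4.43235.
Mg per 12 O = 0.38855 × 4.43235 = 1.722.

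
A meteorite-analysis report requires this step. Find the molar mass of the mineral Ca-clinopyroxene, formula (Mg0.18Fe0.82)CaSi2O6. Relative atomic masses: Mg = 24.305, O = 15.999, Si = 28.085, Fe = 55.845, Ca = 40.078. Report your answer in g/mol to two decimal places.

The formula mass is the sum 0.18*24.305 + 0.82*55.845 + 1*40.078 + 2*28.085 + 6*15.999.

242.41 g/mol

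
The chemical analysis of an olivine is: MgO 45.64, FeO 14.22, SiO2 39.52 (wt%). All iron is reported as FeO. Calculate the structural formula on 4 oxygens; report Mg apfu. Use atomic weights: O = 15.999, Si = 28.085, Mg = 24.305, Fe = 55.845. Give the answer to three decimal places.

45.64 wt% MgO ÷ 40.304 g/mol = 1.13239 mol, giving 1.13239 Mg and 1.13239 O.
14.22 wt% FeO ÷ 71.844 g/mol = 0.19793 mol, giving 0.19793 Fe and 0.19793 O.
39.52 wt% SiO2 ÷ 60.083 g/mol = 0.65776 mol, giving 0.65776 Si and 1.31552 O.
Oxygen sums to 2.64584; scaling by 4/2.64584 = 1.51181 puts the formula on 4 O.
Mg: 1.13239 × 1.51181 = 1.712 atoms per formula unit.

1.712 Mg apfu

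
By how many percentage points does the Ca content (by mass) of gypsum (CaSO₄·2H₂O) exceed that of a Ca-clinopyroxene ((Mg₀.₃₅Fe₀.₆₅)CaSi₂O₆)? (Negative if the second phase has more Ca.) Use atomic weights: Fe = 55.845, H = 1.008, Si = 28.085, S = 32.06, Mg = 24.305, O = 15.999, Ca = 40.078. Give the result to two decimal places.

6.37 percentage points

First mineral: 40.078 g Ca in 172.164 g formula = 23.28 wt% Ca.
Second mineral: 40.078 g Ca in 237.048 g formula = 16.91 wt% Ca.
23.28% − 16.91% gives a difference of 6.37 percentage points.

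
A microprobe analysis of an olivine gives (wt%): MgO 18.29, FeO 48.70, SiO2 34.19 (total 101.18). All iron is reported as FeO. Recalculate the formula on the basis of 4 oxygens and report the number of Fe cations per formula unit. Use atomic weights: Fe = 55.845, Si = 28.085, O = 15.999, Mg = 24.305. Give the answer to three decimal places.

MgO (M=40.304): mol = 0.45380; Mg = 0.45380, O = 0.45380.
FeO (M=71.844): mol = 0.67786; Fe = 0.67786, O = 0.67786.
SiO2 (M=60.083): mol = 0.56905; Si = 0.56905, O = 1.13810.
ΣO = 2.26976; factor = 4/ΣO = 1.76230.
Fe apfu = 0.67786 × 1.76230 = 1.195.

1.195 Fe apfu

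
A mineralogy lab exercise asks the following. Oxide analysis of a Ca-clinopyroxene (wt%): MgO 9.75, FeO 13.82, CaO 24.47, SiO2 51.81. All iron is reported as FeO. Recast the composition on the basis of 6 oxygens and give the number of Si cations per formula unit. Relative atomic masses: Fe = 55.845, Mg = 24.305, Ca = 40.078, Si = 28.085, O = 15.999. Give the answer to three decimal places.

9.75 wt% MgO ÷ 40.304 g/mol = 0.24191 mol, giving 0.24191 Mg and 0.24191 O.
13.82 wt% FeO ÷ 71.844 g/mol = 0.19236 mol, giving 0.19236 Fe and 0.19236 O.
24.47 wt% CaO ÷ 56.077 g/mol = 0.43636 mol, giving 0.43636 Ca and 0.43636 O.
51.81 wt% SiO2 ÷ 60.083 g/mol = 0.86231 mol, giving 0.86231 Si and 1.72462 O.
Oxygen sums to 2.59525; scaling by 6/2.59525 = 2.31192 puts the formula on 6 O.
Si: 0.86231 × 2.31192 = 1.994 atoms per formula unit.

1.994 Si apfu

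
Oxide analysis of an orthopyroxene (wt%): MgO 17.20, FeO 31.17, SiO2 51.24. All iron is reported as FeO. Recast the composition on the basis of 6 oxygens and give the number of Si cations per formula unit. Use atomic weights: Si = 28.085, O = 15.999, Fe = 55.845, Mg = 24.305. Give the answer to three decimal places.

1.994 Si apfu

17.20 wt% MgO ÷ 40.304 g/mol = 0.42676 mol, giving 0.42676 Mg and 0.42676 O.
31.17 wt% FeO ÷ 71.844 g/mol = 0.43386 mol, giving 0.43386 Fe and 0.43386 O.
51.24 wt% SiO2 ÷ 60.083 g/mol = 0.85282 mol, giving 0.85282 Si and 1.70564 O.
Oxygen sums to 2.56626; scaling by 6/2.56626 = 2.33803 puts the formula on 6 O.
Si: 0.85282 × 2.33803 = 1.994 atoms per formula unit.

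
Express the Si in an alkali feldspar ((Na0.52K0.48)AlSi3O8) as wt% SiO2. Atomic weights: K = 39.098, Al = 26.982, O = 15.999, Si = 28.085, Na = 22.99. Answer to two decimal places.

Molar mass of (Na0.52K0.48)AlSi3O8 = 0.52*22.99 + 0.48*39.098 + 1*26.982 + 3*28.085 + 8*15.999 = 269.951 g/mol.
Each formula unit contains 3 Si, equivalent to 3/1 = 3.0000 mol SiO2.
M(SiO2) = 1×28.085 + 2×15.999 = 60.083 g/mol.
Mass of SiO2 per formula unit = 3.0000 × 60.083 = 180.249 g.
SiO2 wt% = 180.249 / 269.951 × 100 = 66.77%.

66.77 wt%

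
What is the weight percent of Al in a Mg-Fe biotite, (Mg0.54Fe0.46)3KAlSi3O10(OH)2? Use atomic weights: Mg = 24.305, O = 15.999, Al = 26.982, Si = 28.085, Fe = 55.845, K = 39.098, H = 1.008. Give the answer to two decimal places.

5.86 mass %

Formula mass = 1.62*24.305 + 1.38*55.845 + 1*39.098 + 1*26.982 + 3*28.085 + 12*15.999 + 2*1.008 = 460.779 g/mol, of which 26.982 g is Al.
So Al makes up 26.982/460.779 = 0.0586 of the mass, i.e. 5.86%.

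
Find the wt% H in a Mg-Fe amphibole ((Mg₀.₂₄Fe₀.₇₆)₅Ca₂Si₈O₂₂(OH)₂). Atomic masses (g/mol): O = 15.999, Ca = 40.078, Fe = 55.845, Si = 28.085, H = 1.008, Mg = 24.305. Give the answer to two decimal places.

Formula mass = 1.20·24.305 + 3.80·55.845 + 2·40.078 + 8·28.085 + 24·15.999 + 2·1.008 = 932.205 g/mol, of which 2.016 g is H.
So H makes up 2.016/932.205 = 0.0022 of the mass, i.e. 0.22%.

0.22 weight percent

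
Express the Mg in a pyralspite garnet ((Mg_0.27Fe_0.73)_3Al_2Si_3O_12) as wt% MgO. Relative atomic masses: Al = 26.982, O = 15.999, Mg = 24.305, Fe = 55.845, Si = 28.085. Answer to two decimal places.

Molar mass of (Mg_0.27Fe_0.73)_3Al_2Si_3O_12 = 0.81*24.305 + 2.19*55.845 + 2*26.982 + 3*28.085 + 12*15.999 = 472.195 g/mol.
Each formula unit contains 0.81 Mg, equivalent to 0.81/1 = 0.8100 mol MgO.
M(MgO) = 1×24.305 + 1×15.999 = 40.304 g/mol.
Mass of MgO per formula unit = 0.8100 × 40.304 = 32.646 g.
MgO wt% = 32.646 / 472.195 × 100 = 6.91%.

6.91 wt%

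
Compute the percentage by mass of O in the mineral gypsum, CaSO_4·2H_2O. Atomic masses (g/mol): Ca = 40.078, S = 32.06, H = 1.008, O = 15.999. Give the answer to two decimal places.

55.76 wt%

Molar mass of CaSO_4·2H_2O: 1×40.078 + 1×32.06 + 6×15.999 + 4×1.008 = 172.164 g/mol.
Mass of O per formula unit: 6 × 15.999 = 95.994 g.
Weight fraction O = 95.994 / 172.164 = 0.5576.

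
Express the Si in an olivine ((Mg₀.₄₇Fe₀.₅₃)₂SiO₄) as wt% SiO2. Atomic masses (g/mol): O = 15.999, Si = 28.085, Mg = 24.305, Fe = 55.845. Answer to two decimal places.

Formula mass = 174.123 g/mol.
1 Si → 1.0000 mol SiO2 per formula unit; M(SiO2) = 60.083, so SiO2 mass = 60.083 g.
60.083/174.123 × 100 = 34.51 wt%.

34.51 wt%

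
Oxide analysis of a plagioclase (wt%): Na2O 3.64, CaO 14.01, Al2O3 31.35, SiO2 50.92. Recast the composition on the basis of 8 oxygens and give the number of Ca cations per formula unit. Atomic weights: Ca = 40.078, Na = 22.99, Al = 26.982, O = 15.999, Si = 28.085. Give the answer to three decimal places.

0.683 Ca apfu

Na2O: 3.64/61.979 = 0.05873 mol → 0.11746 mol Na, 0.05873 mol O.
CaO: 14.01/56.077 = 0.24984 mol → 0.24984 mol Ca, 0.24984 mol O.
Al2O3: 31.35/101.961 = 0.30747 mol → 0.61494 mol Al, 0.92241 mol O.
SiO2: 50.92/60.083 = 0.84749 mol → 0.84749 mol Si, 1.69498 mol O.
Total oxygen = 2.92596 mol. Normalization factor = 8/2.92596 = 2.73415.
Ca per 8 O = 0.24984 × 2.73415 = 0.683.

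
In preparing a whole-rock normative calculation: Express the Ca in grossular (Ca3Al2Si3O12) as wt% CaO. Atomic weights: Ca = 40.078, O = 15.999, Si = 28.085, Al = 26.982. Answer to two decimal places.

Molar mass of Ca3Al2Si3O12 = 3*40.078 + 2*26.982 + 3*28.085 + 12*15.999 = 450.441 g/mol.
Each formula unit contains 3 Ca, equivalent to 3/1 = 3.0000 mol CaO.
M(CaO) = 1×40.078 + 1×15.999 = 56.077 g/mol.
Mass of CaO per formula unit = 3.0000 × 56.077 = 168.231 g.
CaO wt% = 168.231 / 450.441 × 100 = 37.35%.

37.35 wt%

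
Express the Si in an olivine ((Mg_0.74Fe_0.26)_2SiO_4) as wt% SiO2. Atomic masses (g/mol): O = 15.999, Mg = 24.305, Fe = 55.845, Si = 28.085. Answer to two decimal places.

Molar mass of (Mg_0.74Fe_0.26)_2SiO_4 = 1.48*24.305 + 0.52*55.845 + 1*28.085 + 4*15.999 = 157.092 g/mol.
Each formula unit contains 1 Si, equivalent to 1/1 = 1.0000 mol SiO2.
M(SiO2) = 1×28.085 + 2×15.999 = 60.083 g/mol.
Mass of SiO2 per formula unit = 1.0000 × 60.083 = 60.083 g.
SiO2 wt% = 60.083 / 157.092 × 100 = 38.25%.

38.25 wt%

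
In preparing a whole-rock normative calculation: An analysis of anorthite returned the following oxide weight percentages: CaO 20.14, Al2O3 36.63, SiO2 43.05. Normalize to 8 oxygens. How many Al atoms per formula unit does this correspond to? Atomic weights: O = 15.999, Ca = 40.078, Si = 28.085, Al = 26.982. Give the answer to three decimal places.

CaO (M=56.077): mol = 0.35915; Ca = 0.35915, O = 0.35915.
Al2O3 (M=101.961): mol = 0.35926; Al = 0.71852, O = 1.07778.
SiO2 (M=60.083): mol = 0.71651; Si = 0.71651, O = 1.43302.
ΣO = 2.86995; factor = 8/ΣO = 2.78751.
Al apfu = 0.71852 × 2.78751 = 2.003.

2.003 Al apfu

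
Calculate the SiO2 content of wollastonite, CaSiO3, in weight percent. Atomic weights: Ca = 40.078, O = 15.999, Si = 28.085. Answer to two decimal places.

51.72 wt%

Molar mass of CaSiO3 = 1×40.078 + 1×28.085 + 3×15.999 = 116.160 g/mol.
Each formula unit contains 1 Si, equivalent to 1/1 = 1.0000 mol SiO2.
M(SiO2) = 1×28.085 + 2×15.999 = 60.083 g/mol.
Mass of SiO2 per formula unit = 1.0000 × 60.083 = 60.083 g.
SiO2 wt% = 60.083 / 116.160 × 100 = 51.72%.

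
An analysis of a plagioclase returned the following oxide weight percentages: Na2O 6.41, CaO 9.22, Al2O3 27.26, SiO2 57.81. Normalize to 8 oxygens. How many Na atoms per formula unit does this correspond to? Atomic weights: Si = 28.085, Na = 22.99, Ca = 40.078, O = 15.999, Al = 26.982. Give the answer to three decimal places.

6.41 wt% Na2O ÷ 61.979 g/mol = 0.10342 mol, giving 0.20684 Na and 0.10342 O.
9.22 wt% CaO ÷ 56.077 g/mol = 0.16442 mol, giving 0.16442 Ca and 0.16442 O.
27.26 wt% Al2O3 ÷ 101.961 g/mol = 0.26736 mol, giving 0.53472 Al and 0.80208 O.
57.81 wt% SiO2 ÷ 60.083 g/mol = 0.96217 mol, giving 0.96217 Si and 1.92434 O.
Oxygen sums to 2.99426; scaling by 8/2.99426 = 2.67178 puts the formula on 8 O.
Na: 0.20684 × 2.67178 = 0.553 atoms per formula unit.

0.553 Na apfu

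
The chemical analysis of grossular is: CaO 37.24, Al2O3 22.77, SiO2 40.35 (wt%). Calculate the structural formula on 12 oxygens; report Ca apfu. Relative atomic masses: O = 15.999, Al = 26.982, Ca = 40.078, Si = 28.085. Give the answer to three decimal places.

2.977 Ca apfu

37.24 wt% CaO ÷ 56.077 g/mol = 0.66409 mol, giving 0.66409 Ca and 0.66409 O.
22.77 wt% Al2O3 ÷ 101.961 g/mol = 0.22332 mol, giving 0.44664 Al and 0.66996 O.
40.35 wt% SiO2 ÷ 60.083 g/mol = 0.67157 mol, giving 0.67157 Si and 1.34314 O.
Oxygen sums to 2.67719; scaling by 12/2.67719 = 4.48231 puts the formula on 12 O.
Ca: 0.66409 × 4.48231 = 2.977 atoms per formula unit.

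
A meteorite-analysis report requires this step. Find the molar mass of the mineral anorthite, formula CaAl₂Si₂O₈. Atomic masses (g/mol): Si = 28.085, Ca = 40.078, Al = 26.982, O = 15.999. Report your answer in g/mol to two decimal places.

M = 1*40.078 + 2*26.982 + 2*28.085 + 8*15.999

278.20 g/mol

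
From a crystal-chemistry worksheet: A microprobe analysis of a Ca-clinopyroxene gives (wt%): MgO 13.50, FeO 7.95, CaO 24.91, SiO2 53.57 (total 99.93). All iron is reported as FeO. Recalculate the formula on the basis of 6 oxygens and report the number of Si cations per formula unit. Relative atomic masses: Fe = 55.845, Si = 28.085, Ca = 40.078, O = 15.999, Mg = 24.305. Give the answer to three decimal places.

MgO: 13.50/40.304 = 0.33495 mol → 0.33495 mol Mg, 0.33495 mol O.
FeO: 7.95/71.844 = 0.11066 mol → 0.11066 mol Fe, 0.11066 mol O.
CaO: 24.91/56.077 = 0.44421 mol → 0.44421 mol Ca, 0.44421 mol O.
SiO2: 53.57/60.083 = 0.89160 mol → 0.89160 mol Si, 1.78320 mol O.
Total oxygen = 2.67302 mol. Normalization factor = 6/2.67302 = 2.24465.
Si per 6 O = 0.89160 × 2.24465 = 2.001.

2.001 Si apfu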